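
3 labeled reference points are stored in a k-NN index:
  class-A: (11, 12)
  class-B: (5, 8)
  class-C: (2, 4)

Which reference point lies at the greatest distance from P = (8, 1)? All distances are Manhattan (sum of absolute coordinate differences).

d(P, class-A) = |8−11| + |1−12| = 3 + 11 = 14
d(P, class-B) = |8−5| + |1−8| = 3 + 7 = 10
d(P, class-C) = |8−2| + |1−4| = 6 + 3 = 9
The largest is to class-A.

class-A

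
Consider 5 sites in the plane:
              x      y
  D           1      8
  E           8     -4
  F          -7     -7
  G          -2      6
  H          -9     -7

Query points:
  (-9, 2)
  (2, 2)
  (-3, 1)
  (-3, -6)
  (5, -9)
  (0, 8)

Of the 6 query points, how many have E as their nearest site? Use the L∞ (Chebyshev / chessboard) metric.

(-9, 2) — d to each: D:10, E:17, F:9, G:7, H:9 → nearest is G
(2, 2) — d to each: D:6, E:6, F:9, G:4, H:11 → nearest is G
(-3, 1) — d to each: D:7, E:11, F:8, G:5, H:8 → nearest is G
(-3, -6) — d to each: D:14, E:11, F:4, G:12, H:6 → nearest is F
(5, -9) — d to each: D:17, E:5, F:12, G:15, H:14 → nearest is E
(0, 8) — d to each: D:1, E:12, F:15, G:2, H:15 → nearest is D
1 of the 6 points has E as nearest.

1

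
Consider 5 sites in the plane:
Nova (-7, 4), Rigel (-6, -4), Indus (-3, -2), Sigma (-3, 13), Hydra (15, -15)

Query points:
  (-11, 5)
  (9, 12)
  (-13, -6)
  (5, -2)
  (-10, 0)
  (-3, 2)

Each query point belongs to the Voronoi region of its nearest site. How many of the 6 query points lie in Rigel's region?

(-11, 5) — d² to each: Nova:17, Rigel:106, Indus:113, Sigma:128, Hydra:1076 → nearest is Nova
(9, 12) — d² to each: Nova:320, Rigel:481, Indus:340, Sigma:145, Hydra:765 → nearest is Sigma
(-13, -6) — d² to each: Nova:136, Rigel:53, Indus:116, Sigma:461, Hydra:865 → nearest is Rigel
(5, -2) — d² to each: Nova:180, Rigel:125, Indus:64, Sigma:289, Hydra:269 → nearest is Indus
(-10, 0) — d² to each: Nova:25, Rigel:32, Indus:53, Sigma:218, Hydra:850 → nearest is Nova
(-3, 2) — d² to each: Nova:20, Rigel:45, Indus:16, Sigma:121, Hydra:613 → nearest is Indus
1 of the 6 points has Rigel as nearest.

1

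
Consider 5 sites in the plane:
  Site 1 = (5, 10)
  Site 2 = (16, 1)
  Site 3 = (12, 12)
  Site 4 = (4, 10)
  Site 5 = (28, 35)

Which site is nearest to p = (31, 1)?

Site 2

Squared Euclidean distances:
d²(p, Site 1) = (31−5)² + (1−10)² = 676 + 81 = 757
d²(p, Site 2) = (31−16)² + (1−1)² = 225 + 0 = 225
d²(p, Site 3) = (31−12)² + (1−12)² = 361 + 121 = 482
d²(p, Site 4) = (31−4)² + (1−10)² = 729 + 81 = 810
d²(p, Site 5) = (31−28)² + (1−35)² = 9 + 1156 = 1165
The smallest is to Site 2, so p lies in the Voronoi region of Site 2.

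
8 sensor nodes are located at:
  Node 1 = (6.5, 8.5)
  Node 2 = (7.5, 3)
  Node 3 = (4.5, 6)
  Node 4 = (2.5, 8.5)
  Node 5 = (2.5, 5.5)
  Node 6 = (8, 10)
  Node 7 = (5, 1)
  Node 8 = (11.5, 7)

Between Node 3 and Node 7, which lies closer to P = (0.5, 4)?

Compare squared distances:
d²(P, Node 3) = (0.5−4.5)² + (4−6)² = 16 + 4 = 20
d²(P, Node 7) = (0.5−5)² + (4−1)² = 20.25 + 9 = 29.25
20 < 29.25, so Node 3 is closer.

Node 3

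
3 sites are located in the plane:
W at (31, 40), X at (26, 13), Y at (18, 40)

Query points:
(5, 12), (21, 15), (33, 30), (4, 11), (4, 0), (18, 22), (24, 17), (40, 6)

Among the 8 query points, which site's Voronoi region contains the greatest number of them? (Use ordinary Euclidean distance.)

(5, 12) — d² to each: W:1460, X:442, Y:953 → nearest is X
(21, 15) — d² to each: W:725, X:29, Y:634 → nearest is X
(33, 30) — d² to each: W:104, X:338, Y:325 → nearest is W
(4, 11) — d² to each: W:1570, X:488, Y:1037 → nearest is X
(4, 0) — d² to each: W:2329, X:653, Y:1796 → nearest is X
(18, 22) — d² to each: W:493, X:145, Y:324 → nearest is X
(24, 17) — d² to each: W:578, X:20, Y:565 → nearest is X
(40, 6) — d² to each: W:1237, X:245, Y:1640 → nearest is X
Tally — W:1, X:7. X captures the most (7).

X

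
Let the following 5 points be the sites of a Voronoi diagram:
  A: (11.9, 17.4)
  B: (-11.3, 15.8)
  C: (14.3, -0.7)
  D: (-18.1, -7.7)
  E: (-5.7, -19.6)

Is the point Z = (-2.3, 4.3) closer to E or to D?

Compare squared distances:
|ZE|² = (-2.3−(-5.7))² + (4.3−(-19.6))² = 11.56 + 571.21 = 582.77
|ZD|² = (-2.3−(-18.1))² + (4.3−(-7.7))² = 249.64 + 144 = 393.64
582.77 > 393.64, so D is closer.

D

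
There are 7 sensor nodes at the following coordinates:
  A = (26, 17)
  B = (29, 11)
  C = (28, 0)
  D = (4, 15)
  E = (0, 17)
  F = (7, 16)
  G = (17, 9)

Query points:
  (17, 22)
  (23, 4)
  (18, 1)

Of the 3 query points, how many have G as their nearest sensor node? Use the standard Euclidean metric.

(17, 22) — d² to each: A:106, B:265, C:605, D:218, E:314, F:136, G:169 → nearest is A
(23, 4) — d² to each: A:178, B:85, C:41, D:482, E:698, F:400, G:61 → nearest is C
(18, 1) — d² to each: A:320, B:221, C:101, D:392, E:580, F:346, G:65 → nearest is G
1 of the 3 points has G as nearest.

1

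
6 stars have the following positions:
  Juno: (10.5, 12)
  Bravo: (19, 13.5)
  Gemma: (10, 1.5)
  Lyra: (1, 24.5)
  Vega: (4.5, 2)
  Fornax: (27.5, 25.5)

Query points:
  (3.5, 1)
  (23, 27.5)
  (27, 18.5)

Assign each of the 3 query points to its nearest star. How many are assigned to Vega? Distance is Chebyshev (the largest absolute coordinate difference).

(3.5, 1) — d to each: Juno:11, Bravo:15.5, Gemma:6.5, Lyra:23.5, Vega:1, Fornax:24.5 → nearest is Vega
(23, 27.5) — d to each: Juno:15.5, Bravo:14, Gemma:26, Lyra:22, Vega:25.5, Fornax:4.5 → nearest is Fornax
(27, 18.5) — d to each: Juno:16.5, Bravo:8, Gemma:17, Lyra:26, Vega:22.5, Fornax:7 → nearest is Fornax
1 of the 3 points has Vega as nearest.

1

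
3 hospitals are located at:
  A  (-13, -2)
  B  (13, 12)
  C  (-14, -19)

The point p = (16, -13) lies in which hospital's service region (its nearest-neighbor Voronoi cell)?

B

Compare squared distances (the ordering matches that of the actual distances):
|pA|² = (16−(-13))² + (-13−(-2))² = 841 + 121 = 962
|pB|² = (16−13)² + (-13−12)² = 9 + 625 = 634
|pC|² = (16−(-14))² + (-13−(-19))² = 900 + 36 = 936
The smallest is to B, so p lies in the Voronoi region of B.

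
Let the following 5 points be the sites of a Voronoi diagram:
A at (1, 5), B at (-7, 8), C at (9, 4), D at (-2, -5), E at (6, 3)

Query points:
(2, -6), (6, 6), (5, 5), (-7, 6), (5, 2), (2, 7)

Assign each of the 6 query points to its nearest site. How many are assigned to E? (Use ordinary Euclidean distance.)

(2, -6) — d² to each: A:122, B:277, C:149, D:17, E:97 → nearest is D
(6, 6) — d² to each: A:26, B:173, C:13, D:185, E:9 → nearest is E
(5, 5) — d² to each: A:16, B:153, C:17, D:149, E:5 → nearest is E
(-7, 6) — d² to each: A:65, B:4, C:260, D:146, E:178 → nearest is B
(5, 2) — d² to each: A:25, B:180, C:20, D:98, E:2 → nearest is E
(2, 7) — d² to each: A:5, B:82, C:58, D:160, E:32 → nearest is A
3 of the 6 points have E as nearest.

3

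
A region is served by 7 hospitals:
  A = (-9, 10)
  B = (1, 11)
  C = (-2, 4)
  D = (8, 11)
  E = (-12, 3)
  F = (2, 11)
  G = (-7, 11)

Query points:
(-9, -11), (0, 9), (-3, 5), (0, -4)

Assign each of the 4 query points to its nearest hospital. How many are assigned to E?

(-9, -11) — d² to each: A:441, B:584, C:274, D:773, E:205, F:605, G:488 → nearest is E
(0, 9) — d² to each: A:82, B:5, C:29, D:68, E:180, F:8, G:53 → nearest is B
(-3, 5) — d² to each: A:61, B:52, C:2, D:157, E:85, F:61, G:52 → nearest is C
(0, -4) — d² to each: A:277, B:226, C:68, D:289, E:193, F:229, G:274 → nearest is C
1 of the 4 points has E as nearest.

1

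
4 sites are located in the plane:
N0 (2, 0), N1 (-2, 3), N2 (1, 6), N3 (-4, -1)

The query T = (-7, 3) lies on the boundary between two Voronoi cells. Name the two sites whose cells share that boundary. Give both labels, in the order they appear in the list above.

N1 and N3

Squared distances from T to each site:
|TN0|² = (-7−2)² + (3−0)² = 81 + 9 = 90
|TN1|² = (-7−(-2))² + (3−3)² = 25 + 0 = 25
|TN2|² = (-7−1)² + (3−6)² = 64 + 9 = 73
|TN3|² = (-7−(-4))² + (3−(-1))² = 9 + 16 = 25
T is equidistant from N1 and N3 (both at squared distance 25), and every other site is strictly farther — so T lies on the N1–N3 Voronoi edge.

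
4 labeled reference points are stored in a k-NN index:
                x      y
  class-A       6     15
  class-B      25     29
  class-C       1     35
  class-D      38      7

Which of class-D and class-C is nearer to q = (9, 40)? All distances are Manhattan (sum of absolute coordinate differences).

class-C

d(q, class-D) = |9−38| + |40−7| = 29 + 33 = 62
d(q, class-C) = |9−1| + |40−35| = 8 + 5 = 13
62 > 13, so class-C is closer.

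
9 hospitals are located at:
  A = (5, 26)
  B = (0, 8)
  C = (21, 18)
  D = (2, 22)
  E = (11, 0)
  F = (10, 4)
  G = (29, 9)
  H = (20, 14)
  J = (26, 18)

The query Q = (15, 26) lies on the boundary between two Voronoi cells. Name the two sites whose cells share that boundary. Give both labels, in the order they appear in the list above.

Squared distances from Q to each site:
|QA|² = (15−5)² + (26−26)² = 100 + 0 = 100
|QB|² = (15−0)² + (26−8)² = 225 + 324 = 549
|QC|² = (15−21)² + (26−18)² = 36 + 64 = 100
|QD|² = (15−2)² + (26−22)² = 169 + 16 = 185
|QE|² = (15−11)² + (26−0)² = 16 + 676 = 692
|QF|² = (15−10)² + (26−4)² = 25 + 484 = 509
|QG|² = (15−29)² + (26−9)² = 196 + 289 = 485
|QH|² = (15−20)² + (26−14)² = 25 + 144 = 169
|QJ|² = (15−26)² + (26−18)² = 121 + 64 = 185
Q is equidistant from A and C (both at squared distance 100), and every other site is strictly farther — so Q lies on the A–C Voronoi edge.

A and C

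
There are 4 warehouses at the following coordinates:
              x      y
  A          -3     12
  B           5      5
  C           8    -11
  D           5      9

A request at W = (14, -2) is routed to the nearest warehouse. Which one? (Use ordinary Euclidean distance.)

Since √ is increasing, it suffices to compare squared distances:
|WA|² = 289 + 196 = 485
|WB|² = 81 + 49 = 130
|WC|² = 36 + 81 = 117
|WD|² = 81 + 121 = 202
C is nearest.

C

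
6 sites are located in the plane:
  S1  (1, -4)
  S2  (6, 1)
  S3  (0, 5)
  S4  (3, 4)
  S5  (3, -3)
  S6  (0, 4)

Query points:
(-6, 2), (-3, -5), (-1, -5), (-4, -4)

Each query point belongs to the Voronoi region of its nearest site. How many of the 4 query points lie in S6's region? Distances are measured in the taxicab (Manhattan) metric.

1

(-6, 2) — d to each: S1:13, S2:13, S3:9, S4:11, S5:14, S6:8 → nearest is S6
(-3, -5) — d to each: S1:5, S2:15, S3:13, S4:15, S5:8, S6:12 → nearest is S1
(-1, -5) — d to each: S1:3, S2:13, S3:11, S4:13, S5:6, S6:10 → nearest is S1
(-4, -4) — d to each: S1:5, S2:15, S3:13, S4:15, S5:8, S6:12 → nearest is S1
1 of the 4 points has S6 as nearest.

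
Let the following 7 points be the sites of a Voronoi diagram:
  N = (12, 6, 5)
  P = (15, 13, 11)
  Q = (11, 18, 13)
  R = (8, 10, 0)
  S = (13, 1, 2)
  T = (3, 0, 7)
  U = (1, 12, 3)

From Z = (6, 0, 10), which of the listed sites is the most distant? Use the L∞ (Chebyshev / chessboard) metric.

Q

d(Z,N) = max(6, 6, 5) = 6
d(Z,P) = max(9, 13, 1) = 13
d(Z,Q) = max(5, 18, 3) = 18
d(Z,R) = max(2, 10, 10) = 10
d(Z,S) = max(7, 1, 8) = 8
d(Z,T) = max(3, 0, 3) = 3
d(Z,U) = max(5, 12, 7) = 12
The largest is to Q.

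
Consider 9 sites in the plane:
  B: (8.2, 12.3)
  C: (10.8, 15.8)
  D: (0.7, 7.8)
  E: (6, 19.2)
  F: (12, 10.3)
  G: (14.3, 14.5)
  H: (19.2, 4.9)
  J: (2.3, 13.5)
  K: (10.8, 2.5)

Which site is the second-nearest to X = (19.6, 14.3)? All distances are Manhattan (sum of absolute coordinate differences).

H

d(X,B) = |19.6−8.2| + |14.3−12.3| = 11.4 + 2 = 13.4
d(X,C) = |19.6−10.8| + |14.3−15.8| = 8.8 + 1.5 = 10.3
d(X,D) = |19.6−0.7| + |14.3−7.8| = 18.9 + 6.5 = 25.4
d(X,E) = |19.6−6| + |14.3−19.2| = 13.6 + 4.9 = 18.5
d(X,F) = |19.6−12| + |14.3−10.3| = 7.6 + 4 = 11.6
d(X,G) = |19.6−14.3| + |14.3−14.5| = 5.3 + 0.2 = 5.5
d(X,H) = |19.6−19.2| + |14.3−4.9| = 0.4 + 9.4 = 9.8
d(X,J) = |19.6−2.3| + |14.3−13.5| = 17.3 + 0.8 = 18.1
d(X,K) = |19.6−10.8| + |14.3−2.5| = 8.8 + 11.8 = 20.6
Sorted ascending: G, H, C, … — the second-nearest is H.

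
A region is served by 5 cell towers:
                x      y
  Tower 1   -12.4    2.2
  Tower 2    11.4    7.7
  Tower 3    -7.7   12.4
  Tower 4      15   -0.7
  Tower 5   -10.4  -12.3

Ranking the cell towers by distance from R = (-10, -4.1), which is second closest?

Tower 5

Compare squared distances (the ordering matches that of the actual distances):
d²(R, Tower 1) = (-10−(-12.4))² + (-4.1−2.2)² = 5.76 + 39.69 = 45.45
d²(R, Tower 2) = (-10−11.4)² + (-4.1−7.7)² = 457.96 + 139.24 = 597.2
d²(R, Tower 3) = (-10−(-7.7))² + (-4.1−12.4)² = 5.29 + 272.25 = 277.54
d²(R, Tower 4) = (-10−15)² + (-4.1−(-0.7))² = 625 + 11.56 = 636.56
d²(R, Tower 5) = (-10−(-10.4))² + (-4.1−(-12.3))² = 0.16 + 67.24 = 67.4
Sorted ascending: Tower 1, Tower 5, Tower 3, … — the second-nearest is Tower 5.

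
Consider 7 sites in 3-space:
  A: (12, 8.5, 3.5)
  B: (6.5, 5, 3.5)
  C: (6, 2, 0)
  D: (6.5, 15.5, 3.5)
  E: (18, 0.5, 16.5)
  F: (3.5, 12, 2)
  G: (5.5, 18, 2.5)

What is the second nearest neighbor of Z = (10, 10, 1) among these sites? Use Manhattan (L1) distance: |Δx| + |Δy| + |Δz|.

d(Z,A) = |10−12| + |10−8.5| + |1−3.5| = 2 + 1.5 + 2.5 = 6
d(Z,B) = |10−6.5| + |10−5| + |1−3.5| = 3.5 + 5 + 2.5 = 11
d(Z,C) = |10−6| + |10−2| + |1−0| = 4 + 8 + 1 = 13
d(Z,D) = |10−6.5| + |10−15.5| + |1−3.5| = 3.5 + 5.5 + 2.5 = 11.5
d(Z,E) = |10−18| + |10−0.5| + |1−16.5| = 8 + 9.5 + 15.5 = 33
d(Z,F) = |10−3.5| + |10−12| + |1−2| = 6.5 + 2 + 1 = 9.5
d(Z,G) = |10−5.5| + |10−18| + |1−2.5| = 4.5 + 8 + 1.5 = 14
Sorted ascending: A, F, B, … — the second-nearest is F.

F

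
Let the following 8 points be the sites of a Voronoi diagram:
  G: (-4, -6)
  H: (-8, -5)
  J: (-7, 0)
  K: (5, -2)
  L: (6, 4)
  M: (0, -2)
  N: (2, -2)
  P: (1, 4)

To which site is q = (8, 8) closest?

Compare squared distances (the ordering matches that of the actual distances):
|qG|² = 144 + 196 = 340
|qH|² = 256 + 169 = 425
|qJ|² = 225 + 64 = 289
|qK|² = 9 + 100 = 109
|qL|² = 4 + 16 = 20
|qM|² = 64 + 100 = 164
|qN|² = 36 + 100 = 136
|qP|² = 49 + 16 = 65
Minimum is at L.

L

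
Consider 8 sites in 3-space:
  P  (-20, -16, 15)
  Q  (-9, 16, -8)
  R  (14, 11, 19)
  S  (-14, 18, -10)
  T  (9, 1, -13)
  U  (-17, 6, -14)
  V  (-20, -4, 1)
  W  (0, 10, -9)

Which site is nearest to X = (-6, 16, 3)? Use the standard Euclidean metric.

Q

Since √ is increasing, it suffices to compare squared distances:
|XP|² = 196 + 1024 + 144 = 1364
|XQ|² = 9 + 0 + 121 = 130
|XR|² = 400 + 25 + 256 = 681
|XS|² = 64 + 4 + 169 = 237
|XT|² = 225 + 225 + 256 = 706
|XU|² = 121 + 100 + 289 = 510
|XV|² = 196 + 400 + 4 = 600
|XW|² = 36 + 36 + 144 = 216
Q is nearest.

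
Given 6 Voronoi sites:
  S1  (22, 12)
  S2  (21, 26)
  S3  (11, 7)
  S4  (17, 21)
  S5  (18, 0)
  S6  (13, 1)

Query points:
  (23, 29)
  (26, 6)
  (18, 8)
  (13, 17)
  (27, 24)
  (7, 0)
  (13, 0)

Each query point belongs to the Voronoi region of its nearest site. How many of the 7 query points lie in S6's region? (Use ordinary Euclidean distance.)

2

(23, 29) — d² to each: S1:290, S2:13, S3:628, S4:100, S5:866, S6:884 → nearest is S2
(26, 6) — d² to each: S1:52, S2:425, S3:226, S4:306, S5:100, S6:194 → nearest is S1
(18, 8) — d² to each: S1:32, S2:333, S3:50, S4:170, S5:64, S6:74 → nearest is S1
(13, 17) — d² to each: S1:106, S2:145, S3:104, S4:32, S5:314, S6:256 → nearest is S4
(27, 24) — d² to each: S1:169, S2:40, S3:545, S4:109, S5:657, S6:725 → nearest is S2
(7, 0) — d² to each: S1:369, S2:872, S3:65, S4:541, S5:121, S6:37 → nearest is S6
(13, 0) — d² to each: S1:225, S2:740, S3:53, S4:457, S5:25, S6:1 → nearest is S6
2 of the 7 points have S6 as nearest.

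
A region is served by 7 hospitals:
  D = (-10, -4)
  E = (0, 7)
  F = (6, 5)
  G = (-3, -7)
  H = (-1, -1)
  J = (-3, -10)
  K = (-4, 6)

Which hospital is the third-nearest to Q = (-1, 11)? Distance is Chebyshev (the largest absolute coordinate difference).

F

d(Q,D) = max(9, 15) = 15
d(Q,E) = max(1, 4) = 4
d(Q,F) = max(7, 6) = 7
d(Q,G) = max(2, 18) = 18
d(Q,H) = max(0, 12) = 12
d(Q,J) = max(2, 21) = 21
d(Q,K) = max(3, 5) = 5
Sorted ascending: E, K, F, H, … — the third-nearest is F.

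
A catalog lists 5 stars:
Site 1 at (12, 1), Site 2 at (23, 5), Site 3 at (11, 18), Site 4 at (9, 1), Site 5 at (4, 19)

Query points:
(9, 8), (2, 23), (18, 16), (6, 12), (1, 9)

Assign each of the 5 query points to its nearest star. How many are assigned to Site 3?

1

(9, 8) — d² to each: Site 1:58, Site 2:205, Site 3:104, Site 4:49, Site 5:146 → nearest is Site 4
(2, 23) — d² to each: Site 1:584, Site 2:765, Site 3:106, Site 4:533, Site 5:20 → nearest is Site 5
(18, 16) — d² to each: Site 1:261, Site 2:146, Site 3:53, Site 4:306, Site 5:205 → nearest is Site 3
(6, 12) — d² to each: Site 1:157, Site 2:338, Site 3:61, Site 4:130, Site 5:53 → nearest is Site 5
(1, 9) — d² to each: Site 1:185, Site 2:500, Site 3:181, Site 4:128, Site 5:109 → nearest is Site 5
1 of the 5 points has Site 3 as nearest.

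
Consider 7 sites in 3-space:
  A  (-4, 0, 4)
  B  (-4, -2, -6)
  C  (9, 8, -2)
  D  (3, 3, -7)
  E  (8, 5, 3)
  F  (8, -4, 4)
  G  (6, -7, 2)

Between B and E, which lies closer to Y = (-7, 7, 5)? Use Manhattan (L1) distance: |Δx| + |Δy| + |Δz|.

d(Y,B) = |-7−(-4)| + |7−(-2)| + |5−(-6)| = 3 + 9 + 11 = 23
d(Y,E) = |-7−8| + |7−5| + |5−3| = 15 + 2 + 2 = 19
23 > 19, so E is closer.

E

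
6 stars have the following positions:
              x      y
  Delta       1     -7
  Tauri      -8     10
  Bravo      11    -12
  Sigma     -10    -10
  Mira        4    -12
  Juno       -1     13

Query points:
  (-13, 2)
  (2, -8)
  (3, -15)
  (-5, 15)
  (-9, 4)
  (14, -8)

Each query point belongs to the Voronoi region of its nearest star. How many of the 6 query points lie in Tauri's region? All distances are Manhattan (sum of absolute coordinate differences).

2

(-13, 2) — d to each: Delta:23, Tauri:13, Bravo:38, Sigma:15, Mira:31, Juno:23 → nearest is Tauri
(2, -8) — d to each: Delta:2, Tauri:28, Bravo:13, Sigma:14, Mira:6, Juno:24 → nearest is Delta
(3, -15) — d to each: Delta:10, Tauri:36, Bravo:11, Sigma:18, Mira:4, Juno:32 → nearest is Mira
(-5, 15) — d to each: Delta:28, Tauri:8, Bravo:43, Sigma:30, Mira:36, Juno:6 → nearest is Juno
(-9, 4) — d to each: Delta:21, Tauri:7, Bravo:36, Sigma:15, Mira:29, Juno:17 → nearest is Tauri
(14, -8) — d to each: Delta:14, Tauri:40, Bravo:7, Sigma:26, Mira:14, Juno:36 → nearest is Bravo
2 of the 6 points have Tauri as nearest.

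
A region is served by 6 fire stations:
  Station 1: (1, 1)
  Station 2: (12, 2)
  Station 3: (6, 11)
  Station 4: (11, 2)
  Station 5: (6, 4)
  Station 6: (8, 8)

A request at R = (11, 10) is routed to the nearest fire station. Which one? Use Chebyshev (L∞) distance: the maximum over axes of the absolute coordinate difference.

d(R, Station 1) = max(10, 9) = 10
d(R, Station 2) = max(1, 8) = 8
d(R, Station 3) = max(5, 1) = 5
d(R, Station 4) = max(0, 8) = 8
d(R, Station 5) = max(5, 6) = 6
d(R, Station 6) = max(3, 2) = 3
The smallest is to Station 6, so R lies in the Voronoi region of Station 6.

Station 6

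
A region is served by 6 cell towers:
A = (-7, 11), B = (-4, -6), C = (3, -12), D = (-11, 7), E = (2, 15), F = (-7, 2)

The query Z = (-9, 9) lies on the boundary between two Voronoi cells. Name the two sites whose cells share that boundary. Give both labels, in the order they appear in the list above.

Squared distances from Z to each site:
|ZA|² = (-9−(-7))² + (9−11)² = 4 + 4 = 8
|ZB|² = (-9−(-4))² + (9−(-6))² = 25 + 225 = 250
|ZC|² = (-9−3)² + (9−(-12))² = 144 + 441 = 585
|ZD|² = (-9−(-11))² + (9−7)² = 4 + 4 = 8
|ZE|² = (-9−2)² + (9−15)² = 121 + 36 = 157
|ZF|² = (-9−(-7))² + (9−2)² = 4 + 49 = 53
Z is equidistant from A and D (both at squared distance 8), and every other site is strictly farther — so Z lies on the A–D Voronoi edge.

A and D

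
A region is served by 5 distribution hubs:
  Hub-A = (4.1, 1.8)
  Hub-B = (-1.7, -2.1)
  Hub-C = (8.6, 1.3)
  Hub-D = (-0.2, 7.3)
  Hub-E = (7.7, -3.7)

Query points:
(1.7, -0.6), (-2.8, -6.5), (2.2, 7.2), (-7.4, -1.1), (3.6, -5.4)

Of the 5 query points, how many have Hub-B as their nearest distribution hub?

(1.7, -0.6) — d² to each: Hub-A:11.52, Hub-B:13.81, Hub-C:51.22, Hub-D:66.02, Hub-E:45.61 → nearest is Hub-A
(-2.8, -6.5) — d² to each: Hub-A:116.5, Hub-B:20.57, Hub-C:190.8, Hub-D:197.2, Hub-E:118.09 → nearest is Hub-B
(2.2, 7.2) — d² to each: Hub-A:32.77, Hub-B:101.7, Hub-C:75.77, Hub-D:5.77, Hub-E:149.06 → nearest is Hub-D
(-7.4, -1.1) — d² to each: Hub-A:140.66, Hub-B:33.49, Hub-C:261.76, Hub-D:122.4, Hub-E:234.77 → nearest is Hub-B
(3.6, -5.4) — d² to each: Hub-A:52.09, Hub-B:38.98, Hub-C:69.89, Hub-D:175.73, Hub-E:19.7 → nearest is Hub-E
2 of the 5 points have Hub-B as nearest.

2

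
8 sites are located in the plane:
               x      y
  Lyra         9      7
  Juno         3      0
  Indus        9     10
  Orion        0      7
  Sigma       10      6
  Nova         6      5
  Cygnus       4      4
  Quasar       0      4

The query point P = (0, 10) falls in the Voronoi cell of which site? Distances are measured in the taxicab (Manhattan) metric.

Orion

d(P, Lyra) = 9 + 3 = 12
d(P, Juno) = 3 + 10 = 13
d(P, Indus) = 9 + 0 = 9
d(P, Orion) = 0 + 3 = 3
d(P, Sigma) = 10 + 4 = 14
d(P, Nova) = 6 + 5 = 11
d(P, Cygnus) = 4 + 6 = 10
d(P, Quasar) = 0 + 6 = 6
Orion is nearest.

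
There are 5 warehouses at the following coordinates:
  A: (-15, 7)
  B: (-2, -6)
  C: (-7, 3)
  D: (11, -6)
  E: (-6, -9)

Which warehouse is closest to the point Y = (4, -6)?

Compare squared distances (the ordering matches that of the actual distances):
|YA|² = 361 + 169 = 530
|YB|² = 36 + 0 = 36
|YC|² = 121 + 81 = 202
|YD|² = 49 + 0 = 49
|YE|² = 100 + 9 = 109
Minimum is at B.

B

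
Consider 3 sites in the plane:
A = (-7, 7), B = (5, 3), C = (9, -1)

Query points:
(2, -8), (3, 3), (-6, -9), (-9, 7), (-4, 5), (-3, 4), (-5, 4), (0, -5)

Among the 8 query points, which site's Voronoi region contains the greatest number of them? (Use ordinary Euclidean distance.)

(2, -8) — d² to each: A:306, B:130, C:98 → nearest is C
(3, 3) — d² to each: A:116, B:4, C:52 → nearest is B
(-6, -9) — d² to each: A:257, B:265, C:289 → nearest is A
(-9, 7) — d² to each: A:4, B:212, C:388 → nearest is A
(-4, 5) — d² to each: A:13, B:85, C:205 → nearest is A
(-3, 4) — d² to each: A:25, B:65, C:169 → nearest is A
(-5, 4) — d² to each: A:13, B:101, C:221 → nearest is A
(0, -5) — d² to each: A:193, B:89, C:97 → nearest is B
Tally — A:5, B:2, C:1. A captures the most (5).

A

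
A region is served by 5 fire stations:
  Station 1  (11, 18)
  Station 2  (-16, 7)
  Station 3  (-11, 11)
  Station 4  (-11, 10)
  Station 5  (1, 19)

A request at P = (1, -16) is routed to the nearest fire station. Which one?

Station 2

Since √ is increasing, it suffices to compare squared distances:
d²(P, Station 1) = (1−11)² + (-16−18)² = 100 + 1156 = 1256
d²(P, Station 2) = (1−(-16))² + (-16−7)² = 289 + 529 = 818
d²(P, Station 3) = (1−(-11))² + (-16−11)² = 144 + 729 = 873
d²(P, Station 4) = (1−(-11))² + (-16−10)² = 144 + 676 = 820
d²(P, Station 5) = (1−1)² + (-16−19)² = 0 + 1225 = 1225
The smallest is to Station 2, so P lies in the Voronoi region of Station 2.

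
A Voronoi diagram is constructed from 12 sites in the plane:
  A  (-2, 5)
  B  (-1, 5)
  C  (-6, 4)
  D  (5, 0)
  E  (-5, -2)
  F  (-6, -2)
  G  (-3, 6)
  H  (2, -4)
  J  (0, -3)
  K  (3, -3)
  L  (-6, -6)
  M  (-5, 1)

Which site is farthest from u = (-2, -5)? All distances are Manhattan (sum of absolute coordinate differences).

d(u,A) = |-2−(-2)| + |-5−5| = 0 + 10 = 10
d(u,B) = |-2−(-1)| + |-5−5| = 1 + 10 = 11
d(u,C) = |-2−(-6)| + |-5−4| = 4 + 9 = 13
d(u,D) = |-2−5| + |-5−0| = 7 + 5 = 12
d(u,E) = |-2−(-5)| + |-5−(-2)| = 3 + 3 = 6
d(u,F) = |-2−(-6)| + |-5−(-2)| = 4 + 3 = 7
d(u,G) = |-2−(-3)| + |-5−6| = 1 + 11 = 12
d(u,H) = |-2−2| + |-5−(-4)| = 4 + 1 = 5
d(u,J) = |-2−0| + |-5−(-3)| = 2 + 2 = 4
d(u,K) = |-2−3| + |-5−(-3)| = 5 + 2 = 7
d(u,L) = |-2−(-6)| + |-5−(-6)| = 4 + 1 = 5
d(u,M) = |-2−(-5)| + |-5−1| = 3 + 6 = 9
The largest is to C.

C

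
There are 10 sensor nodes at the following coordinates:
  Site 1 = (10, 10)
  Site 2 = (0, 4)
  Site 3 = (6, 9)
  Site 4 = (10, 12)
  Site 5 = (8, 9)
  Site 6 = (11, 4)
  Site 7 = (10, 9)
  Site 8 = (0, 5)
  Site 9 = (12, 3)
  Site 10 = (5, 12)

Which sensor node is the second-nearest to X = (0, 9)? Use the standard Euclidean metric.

Site 2

Since √ is increasing, it suffices to compare squared distances:
d²(X, Site 1) = (0−10)² + (9−10)² = 100 + 1 = 101
d²(X, Site 2) = (0−0)² + (9−4)² = 0 + 25 = 25
d²(X, Site 3) = (0−6)² + (9−9)² = 36 + 0 = 36
d²(X, Site 4) = (0−10)² + (9−12)² = 100 + 9 = 109
d²(X, Site 5) = (0−8)² + (9−9)² = 64 + 0 = 64
d²(X, Site 6) = (0−11)² + (9−4)² = 121 + 25 = 146
d²(X, Site 7) = (0−10)² + (9−9)² = 100 + 0 = 100
d²(X, Site 8) = (0−0)² + (9−5)² = 0 + 16 = 16
d²(X, Site 9) = (0−12)² + (9−3)² = 144 + 36 = 180
d²(X, Site 10) = (0−5)² + (9−12)² = 25 + 9 = 34
Sorted ascending: Site 8, Site 2, Site 10, … — the second-nearest is Site 2.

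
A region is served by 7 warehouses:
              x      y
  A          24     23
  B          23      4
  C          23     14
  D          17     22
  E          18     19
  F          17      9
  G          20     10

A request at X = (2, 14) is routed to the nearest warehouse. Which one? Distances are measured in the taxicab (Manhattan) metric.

d(X,A) = |2−24| + |14−23| = 22 + 9 = 31
d(X,B) = |2−23| + |14−4| = 21 + 10 = 31
d(X,C) = |2−23| + |14−14| = 21 + 0 = 21
d(X,D) = |2−17| + |14−22| = 15 + 8 = 23
d(X,E) = |2−18| + |14−19| = 16 + 5 = 21
d(X,F) = |2−17| + |14−9| = 15 + 5 = 20
d(X,G) = |2−20| + |14−10| = 18 + 4 = 22
Minimum is at F.

F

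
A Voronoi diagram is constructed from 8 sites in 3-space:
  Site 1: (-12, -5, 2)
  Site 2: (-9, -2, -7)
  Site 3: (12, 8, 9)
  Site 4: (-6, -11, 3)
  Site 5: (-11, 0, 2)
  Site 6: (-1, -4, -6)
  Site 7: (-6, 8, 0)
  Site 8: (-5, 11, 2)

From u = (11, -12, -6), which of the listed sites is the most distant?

Site 8

Squared Euclidean distances:
d²(u, Site 1) = (11−(-12))² + (-12−(-5))² + (-6−2)² = 529 + 49 + 64 = 642
d²(u, Site 2) = (11−(-9))² + (-12−(-2))² + (-6−(-7))² = 400 + 100 + 1 = 501
d²(u, Site 3) = (11−12)² + (-12−8)² + (-6−9)² = 1 + 400 + 225 = 626
d²(u, Site 4) = (11−(-6))² + (-12−(-11))² + (-6−3)² = 289 + 1 + 81 = 371
d²(u, Site 5) = (11−(-11))² + (-12−0)² + (-6−2)² = 484 + 144 + 64 = 692
d²(u, Site 6) = (11−(-1))² + (-12−(-4))² + (-6−(-6))² = 144 + 64 + 0 = 208
d²(u, Site 7) = (11−(-6))² + (-12−8)² + (-6−0)² = 289 + 400 + 36 = 725
d²(u, Site 8) = (11−(-5))² + (-12−11)² + (-6−2)² = 256 + 529 + 64 = 849
The largest is to Site 8.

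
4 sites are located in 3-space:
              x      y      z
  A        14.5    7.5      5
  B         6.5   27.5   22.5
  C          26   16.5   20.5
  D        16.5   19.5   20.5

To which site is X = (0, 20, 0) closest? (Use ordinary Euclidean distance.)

A

Compare squared distances (the ordering matches that of the actual distances):
|XA|² = (0−14.5)² + (20−7.5)² + (0−5)² = 210.25 + 156.25 + 25 = 391.5
|XB|² = (0−6.5)² + (20−27.5)² + (0−22.5)² = 42.25 + 56.25 + 506.25 = 604.75
|XC|² = (0−26)² + (20−16.5)² + (0−20.5)² = 676 + 12.25 + 420.25 = 1108.5
|XD|² = (0−16.5)² + (20−19.5)² + (0−20.5)² = 272.25 + 0.25 + 420.25 = 692.75
A is nearest.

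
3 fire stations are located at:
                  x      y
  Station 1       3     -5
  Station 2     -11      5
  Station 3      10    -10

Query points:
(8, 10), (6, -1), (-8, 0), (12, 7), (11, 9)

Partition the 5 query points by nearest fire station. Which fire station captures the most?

(8, 10) — d² to each: Station 1:250, Station 2:386, Station 3:404 → nearest is Station 1
(6, -1) — d² to each: Station 1:25, Station 2:325, Station 3:97 → nearest is Station 1
(-8, 0) — d² to each: Station 1:146, Station 2:34, Station 3:424 → nearest is Station 2
(12, 7) — d² to each: Station 1:225, Station 2:533, Station 3:293 → nearest is Station 1
(11, 9) — d² to each: Station 1:260, Station 2:500, Station 3:362 → nearest is Station 1
Tally — Station 1:4, Station 2:1. Station 1 captures the most (4).

Station 1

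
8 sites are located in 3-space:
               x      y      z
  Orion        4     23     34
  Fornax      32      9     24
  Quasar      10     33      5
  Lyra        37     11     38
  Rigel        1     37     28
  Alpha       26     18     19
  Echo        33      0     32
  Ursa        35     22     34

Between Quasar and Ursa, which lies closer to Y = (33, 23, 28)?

Compare squared distances:
d²(Y, Quasar) = (33−10)² + (23−33)² + (28−5)² = 529 + 100 + 529 = 1158
d²(Y, Ursa) = (33−35)² + (23−22)² + (28−34)² = 4 + 1 + 36 = 41
1158 > 41, so Ursa is closer.

Ursa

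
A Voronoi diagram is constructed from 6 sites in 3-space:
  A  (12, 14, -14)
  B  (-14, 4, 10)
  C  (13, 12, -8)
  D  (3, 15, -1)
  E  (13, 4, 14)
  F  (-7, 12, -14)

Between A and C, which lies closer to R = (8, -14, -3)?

Compare squared distances:
|RA|² = (8−12)² + (-14−14)² + (-3−(-14))² = 16 + 784 + 121 = 921
|RC|² = (8−13)² + (-14−12)² + (-3−(-8))² = 25 + 676 + 25 = 726
921 > 726, so C is closer.

C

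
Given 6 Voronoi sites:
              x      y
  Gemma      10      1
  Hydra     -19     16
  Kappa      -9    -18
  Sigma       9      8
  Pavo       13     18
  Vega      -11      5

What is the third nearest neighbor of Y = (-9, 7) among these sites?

Sigma

Squared Euclidean distances:
d²(Y, Gemma) = (-9−10)² + (7−1)² = 361 + 36 = 397
d²(Y, Hydra) = (-9−(-19))² + (7−16)² = 100 + 81 = 181
d²(Y, Kappa) = (-9−(-9))² + (7−(-18))² = 0 + 625 = 625
d²(Y, Sigma) = (-9−9)² + (7−8)² = 324 + 1 = 325
d²(Y, Pavo) = (-9−13)² + (7−18)² = 484 + 121 = 605
d²(Y, Vega) = (-9−(-11))² + (7−5)² = 4 + 4 = 8
Sorted ascending: Vega, Hydra, Sigma, Gemma, … — the third-nearest is Sigma.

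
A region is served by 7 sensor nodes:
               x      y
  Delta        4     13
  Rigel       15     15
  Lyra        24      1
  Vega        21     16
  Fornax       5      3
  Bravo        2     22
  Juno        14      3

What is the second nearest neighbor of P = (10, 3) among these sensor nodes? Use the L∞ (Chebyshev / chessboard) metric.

Fornax

d(P, Delta) = max(6, 10) = 10
d(P, Rigel) = max(5, 12) = 12
d(P, Lyra) = max(14, 2) = 14
d(P, Vega) = max(11, 13) = 13
d(P, Fornax) = max(5, 0) = 5
d(P, Bravo) = max(8, 19) = 19
d(P, Juno) = max(4, 0) = 4
Sorted ascending: Juno, Fornax, Delta, … — the second-nearest is Fornax.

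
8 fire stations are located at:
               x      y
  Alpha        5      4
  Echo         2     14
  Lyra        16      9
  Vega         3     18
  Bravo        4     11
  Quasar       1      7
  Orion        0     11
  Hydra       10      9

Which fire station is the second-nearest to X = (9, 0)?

Hydra

Compare squared distances (the ordering matches that of the actual distances):
d²(X, Alpha) = (9−5)² + (0−4)² = 16 + 16 = 32
d²(X, Echo) = (9−2)² + (0−14)² = 49 + 196 = 245
d²(X, Lyra) = (9−16)² + (0−9)² = 49 + 81 = 130
d²(X, Vega) = (9−3)² + (0−18)² = 36 + 324 = 360
d²(X, Bravo) = (9−4)² + (0−11)² = 25 + 121 = 146
d²(X, Quasar) = (9−1)² + (0−7)² = 64 + 49 = 113
d²(X, Orion) = (9−0)² + (0−11)² = 81 + 121 = 202
d²(X, Hydra) = (9−10)² + (0−9)² = 1 + 81 = 82
Sorted ascending: Alpha, Hydra, Quasar, … — the second-nearest is Hydra.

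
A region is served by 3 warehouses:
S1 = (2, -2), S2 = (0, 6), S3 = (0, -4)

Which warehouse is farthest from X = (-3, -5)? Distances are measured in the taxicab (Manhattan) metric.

S2

d(X,S1) = |-3−2| + |-5−(-2)| = 5 + 3 = 8
d(X,S2) = |-3−0| + |-5−6| = 3 + 11 = 14
d(X,S3) = |-3−0| + |-5−(-4)| = 3 + 1 = 4
The largest is to S2.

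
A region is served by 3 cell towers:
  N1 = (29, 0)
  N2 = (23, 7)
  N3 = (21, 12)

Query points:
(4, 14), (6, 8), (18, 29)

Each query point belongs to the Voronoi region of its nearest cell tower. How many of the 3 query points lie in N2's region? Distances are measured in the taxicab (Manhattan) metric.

(4, 14) — d to each: N1:39, N2:26, N3:19 → nearest is N3
(6, 8) — d to each: N1:31, N2:18, N3:19 → nearest is N2
(18, 29) — d to each: N1:40, N2:27, N3:20 → nearest is N3
1 of the 3 points has N2 as nearest.

1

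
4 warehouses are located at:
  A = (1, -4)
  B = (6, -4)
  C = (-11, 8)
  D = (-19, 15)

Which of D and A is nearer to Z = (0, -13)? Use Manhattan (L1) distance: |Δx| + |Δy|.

A

d(Z,D) = |0−(-19)| + |-13−15| = 19 + 28 = 47
d(Z,A) = |0−1| + |-13−(-4)| = 1 + 9 = 10
47 > 10, so A is closer.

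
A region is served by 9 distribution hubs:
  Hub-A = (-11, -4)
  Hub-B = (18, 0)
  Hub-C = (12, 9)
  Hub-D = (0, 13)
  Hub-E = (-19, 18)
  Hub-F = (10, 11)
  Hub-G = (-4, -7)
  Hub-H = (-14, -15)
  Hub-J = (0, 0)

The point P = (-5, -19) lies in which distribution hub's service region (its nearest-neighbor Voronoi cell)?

Hub-H

Since √ is increasing, it suffices to compare squared distances:
d²(P, Hub-A) = (-5−(-11))² + (-19−(-4))² = 36 + 225 = 261
d²(P, Hub-B) = (-5−18)² + (-19−0)² = 529 + 361 = 890
d²(P, Hub-C) = (-5−12)² + (-19−9)² = 289 + 784 = 1073
d²(P, Hub-D) = (-5−0)² + (-19−13)² = 25 + 1024 = 1049
d²(P, Hub-E) = (-5−(-19))² + (-19−18)² = 196 + 1369 = 1565
d²(P, Hub-F) = (-5−10)² + (-19−11)² = 225 + 900 = 1125
d²(P, Hub-G) = (-5−(-4))² + (-19−(-7))² = 1 + 144 = 145
d²(P, Hub-H) = (-5−(-14))² + (-19−(-15))² = 81 + 16 = 97
d²(P, Hub-J) = (-5−0)² + (-19−0)² = 25 + 361 = 386
Minimum is at Hub-H.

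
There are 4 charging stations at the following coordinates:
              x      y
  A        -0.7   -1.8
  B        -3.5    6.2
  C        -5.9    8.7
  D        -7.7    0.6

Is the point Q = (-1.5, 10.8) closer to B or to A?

Compare squared distances:
|QB|² = (-1.5−(-3.5))² + (10.8−6.2)² = 4 + 21.16 = 25.16
|QA|² = (-1.5−(-0.7))² + (10.8−(-1.8))² = 0.64 + 158.76 = 159.4
25.16 < 159.4, so B is closer.

B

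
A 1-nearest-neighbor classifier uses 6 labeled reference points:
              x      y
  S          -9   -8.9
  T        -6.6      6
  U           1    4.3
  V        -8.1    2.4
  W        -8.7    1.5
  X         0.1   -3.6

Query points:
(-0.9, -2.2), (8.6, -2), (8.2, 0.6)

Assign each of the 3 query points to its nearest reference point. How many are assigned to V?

0

(-0.9, -2.2) — d² to each: S:110.5, T:99.73, U:45.86, V:73, W:74.53, X:2.96 → nearest is X
(8.6, -2) — d² to each: S:357.37, T:295.04, U:97.45, V:298.25, W:311.54, X:74.81 → nearest is X
(8.2, 0.6) — d² to each: S:386.09, T:248.2, U:65.53, V:268.93, W:286.42, X:83.25 → nearest is U
0 of the 3 points have V as nearest.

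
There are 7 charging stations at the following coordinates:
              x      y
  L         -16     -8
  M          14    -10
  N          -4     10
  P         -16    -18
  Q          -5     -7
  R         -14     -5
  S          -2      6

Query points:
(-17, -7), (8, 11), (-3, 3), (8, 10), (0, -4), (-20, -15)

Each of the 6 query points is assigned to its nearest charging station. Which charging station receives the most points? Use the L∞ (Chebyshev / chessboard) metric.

(-17, -7) — d to each: L:1, M:31, N:17, P:11, Q:12, R:3, S:15 → nearest is L
(8, 11) — d to each: L:24, M:21, N:12, P:29, Q:18, R:22, S:10 → nearest is S
(-3, 3) — d to each: L:13, M:17, N:7, P:21, Q:10, R:11, S:3 → nearest is S
(8, 10) — d to each: L:24, M:20, N:12, P:28, Q:17, R:22, S:10 → nearest is S
(0, -4) — d to each: L:16, M:14, N:14, P:16, Q:5, R:14, S:10 → nearest is Q
(-20, -15) — d to each: L:7, M:34, N:25, P:4, Q:15, R:10, S:21 → nearest is P
Tally — L:1, P:1, Q:1, S:3. S captures the most (3).

S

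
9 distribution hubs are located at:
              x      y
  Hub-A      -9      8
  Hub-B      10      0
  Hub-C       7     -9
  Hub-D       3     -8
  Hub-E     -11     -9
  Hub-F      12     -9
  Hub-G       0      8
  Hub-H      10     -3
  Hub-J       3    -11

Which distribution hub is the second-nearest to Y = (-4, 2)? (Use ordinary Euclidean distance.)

Hub-A

Squared Euclidean distances:
d²(Y, Hub-A) = 25 + 36 = 61
d²(Y, Hub-B) = 196 + 4 = 200
d²(Y, Hub-C) = 121 + 121 = 242
d²(Y, Hub-D) = 49 + 100 = 149
d²(Y, Hub-E) = 49 + 121 = 170
d²(Y, Hub-F) = 256 + 121 = 377
d²(Y, Hub-G) = 16 + 36 = 52
d²(Y, Hub-H) = 196 + 25 = 221
d²(Y, Hub-J) = 49 + 169 = 218
Sorted ascending: Hub-G, Hub-A, Hub-D, … — the second-nearest is Hub-A.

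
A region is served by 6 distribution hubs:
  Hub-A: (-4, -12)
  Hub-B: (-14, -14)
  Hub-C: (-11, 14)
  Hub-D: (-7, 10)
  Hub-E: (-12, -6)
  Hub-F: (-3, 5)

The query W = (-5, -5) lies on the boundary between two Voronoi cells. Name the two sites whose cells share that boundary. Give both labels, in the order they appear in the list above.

Squared distances from W to each site:
d²(W, Hub-A) = (-5−(-4))² + (-5−(-12))² = 1 + 49 = 50
d²(W, Hub-B) = (-5−(-14))² + (-5−(-14))² = 81 + 81 = 162
d²(W, Hub-C) = (-5−(-11))² + (-5−14)² = 36 + 361 = 397
d²(W, Hub-D) = (-5−(-7))² + (-5−10)² = 4 + 225 = 229
d²(W, Hub-E) = (-5−(-12))² + (-5−(-6))² = 49 + 1 = 50
d²(W, Hub-F) = (-5−(-3))² + (-5−5)² = 4 + 100 = 104
W is equidistant from Hub-A and Hub-E (both at squared distance 50), and every other site is strictly farther — so W lies on the Hub-A–Hub-E Voronoi edge.

Hub-A and Hub-E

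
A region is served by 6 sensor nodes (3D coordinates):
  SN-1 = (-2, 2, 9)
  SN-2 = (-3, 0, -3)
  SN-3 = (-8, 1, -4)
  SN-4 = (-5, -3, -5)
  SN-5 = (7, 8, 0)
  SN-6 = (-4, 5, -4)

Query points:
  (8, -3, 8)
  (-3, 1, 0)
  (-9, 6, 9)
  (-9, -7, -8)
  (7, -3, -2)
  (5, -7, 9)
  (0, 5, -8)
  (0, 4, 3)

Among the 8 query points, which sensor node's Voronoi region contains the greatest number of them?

(8, -3, 8) — d² to each: SN-1:126, SN-2:251, SN-3:416, SN-4:338, SN-5:186, SN-6:352 → nearest is SN-1
(-3, 1, 0) — d² to each: SN-1:83, SN-2:10, SN-3:41, SN-4:45, SN-5:149, SN-6:33 → nearest is SN-2
(-9, 6, 9) — d² to each: SN-1:65, SN-2:216, SN-3:195, SN-4:293, SN-5:341, SN-6:195 → nearest is SN-1
(-9, -7, -8) — d² to each: SN-1:419, SN-2:110, SN-3:81, SN-4:41, SN-5:545, SN-6:185 → nearest is SN-4
(7, -3, -2) — d² to each: SN-1:227, SN-2:110, SN-3:245, SN-4:153, SN-5:125, SN-6:189 → nearest is SN-2
(5, -7, 9) — d² to each: SN-1:130, SN-2:257, SN-3:402, SN-4:312, SN-5:310, SN-6:394 → nearest is SN-1
(0, 5, -8) — d² to each: SN-1:302, SN-2:59, SN-3:96, SN-4:98, SN-5:122, SN-6:32 → nearest is SN-6
(0, 4, 3) — d² to each: SN-1:44, SN-2:61, SN-3:122, SN-4:138, SN-5:74, SN-6:66 → nearest is SN-1
Tally — SN-1:4, SN-2:2, SN-4:1, SN-6:1. SN-1 captures the most (4).

SN-1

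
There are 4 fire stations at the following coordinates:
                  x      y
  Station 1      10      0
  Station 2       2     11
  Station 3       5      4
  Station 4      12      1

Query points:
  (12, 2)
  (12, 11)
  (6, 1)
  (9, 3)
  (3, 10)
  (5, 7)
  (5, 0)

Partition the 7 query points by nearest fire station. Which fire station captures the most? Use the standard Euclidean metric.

Station 3

(12, 2) — d² to each: Station 1:8, Station 2:181, Station 3:53, Station 4:1 → nearest is Station 4
(12, 11) — d² to each: Station 1:125, Station 2:100, Station 3:98, Station 4:100 → nearest is Station 3
(6, 1) — d² to each: Station 1:17, Station 2:116, Station 3:10, Station 4:36 → nearest is Station 3
(9, 3) — d² to each: Station 1:10, Station 2:113, Station 3:17, Station 4:13 → nearest is Station 1
(3, 10) — d² to each: Station 1:149, Station 2:2, Station 3:40, Station 4:162 → nearest is Station 2
(5, 7) — d² to each: Station 1:74, Station 2:25, Station 3:9, Station 4:85 → nearest is Station 3
(5, 0) — d² to each: Station 1:25, Station 2:130, Station 3:16, Station 4:50 → nearest is Station 3
Tally — Station 1:1, Station 2:1, Station 3:4, Station 4:1. Station 3 captures the most (4).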